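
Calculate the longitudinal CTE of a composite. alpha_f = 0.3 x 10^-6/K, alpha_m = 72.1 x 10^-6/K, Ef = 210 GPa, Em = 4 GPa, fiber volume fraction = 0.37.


E1 = Ef*Vf + Em*(1-Vf) = 80.22
alpha_1 = (alpha_f*Ef*Vf + alpha_m*Em*(1-Vf))/E1 = 2.56 x 10^-6/K

2.56 x 10^-6/K


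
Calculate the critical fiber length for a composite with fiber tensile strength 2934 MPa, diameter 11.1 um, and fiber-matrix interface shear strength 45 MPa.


Lc = sigma_f * d / (2 * tau_i) = 2934 * 11.1 / (2 * 45) = 361.9 um

361.9 um


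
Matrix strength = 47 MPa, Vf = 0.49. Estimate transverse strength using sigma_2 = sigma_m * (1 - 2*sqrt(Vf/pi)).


factor = 1 - 2*sqrt(0.49/pi) = 0.2101
sigma_2 = 47 * 0.2101 = 9.88 MPa

9.88 MPa


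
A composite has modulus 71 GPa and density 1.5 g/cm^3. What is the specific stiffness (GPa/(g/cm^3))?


Specific stiffness = E/rho = 71/1.5 = 47.3 GPa/(g/cm^3)

47.3 GPa/(g/cm^3)


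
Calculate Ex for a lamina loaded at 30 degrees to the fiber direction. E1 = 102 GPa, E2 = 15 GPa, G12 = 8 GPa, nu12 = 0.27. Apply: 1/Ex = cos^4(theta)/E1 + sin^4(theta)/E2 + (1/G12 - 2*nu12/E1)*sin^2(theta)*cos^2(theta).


cos^4(30) = 0.5625, sin^4(30) = 0.0625, sin^2(30)*cos^2(30) = 0.1875
1/G12 - 2*nu12/E1 = 1/8 - 2*0.27/102 = 0.119706 GPa^-1
1/Ex = 0.5625/102 + 0.0625/15 + 0.119706*0.1875 = 0.0321262 GPa^-1
Ex = 31.13 GPa

31.13 GPa


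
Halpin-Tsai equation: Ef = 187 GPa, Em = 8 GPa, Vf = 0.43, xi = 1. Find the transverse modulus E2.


eta = (Ef/Em - 1)/(Ef/Em + xi) = (23.375 - 1)/(23.375 + 1) = 0.9179
E2 = Em*(1+xi*eta*Vf)/(1-eta*Vf) = 18.43 GPa

18.43 GPa


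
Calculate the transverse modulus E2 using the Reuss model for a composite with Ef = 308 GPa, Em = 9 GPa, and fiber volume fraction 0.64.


1/E2 = Vf/Ef + (1-Vf)/Em = 0.64/308 + 0.36/9
E2 = 23.77 GPa

23.77 GPa


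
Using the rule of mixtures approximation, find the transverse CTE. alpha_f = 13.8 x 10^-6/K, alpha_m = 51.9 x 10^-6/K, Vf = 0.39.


alpha_2 = alpha_f*Vf + alpha_m*(1-Vf) = 13.8*0.39 + 51.9*0.61 = 37.0 x 10^-6/K

37.0 x 10^-6/K


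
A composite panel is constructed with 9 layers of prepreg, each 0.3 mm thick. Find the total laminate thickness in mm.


h = n * t_ply = 9 * 0.3 = 2.7 mm

2.7 mm


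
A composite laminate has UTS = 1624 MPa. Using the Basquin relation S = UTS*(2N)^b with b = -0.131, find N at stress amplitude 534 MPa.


N = 0.5 * (S/UTS)^(1/b) = 0.5 * (534/1624)^(1/-0.131) = 2434.0789 cycles

2434.0789 cycles


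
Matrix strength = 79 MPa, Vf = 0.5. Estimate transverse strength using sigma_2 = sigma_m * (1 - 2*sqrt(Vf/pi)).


factor = 1 - 2*sqrt(0.5/pi) = 0.2021
sigma_2 = 79 * 0.2021 = 15.97 MPa

15.97 MPa


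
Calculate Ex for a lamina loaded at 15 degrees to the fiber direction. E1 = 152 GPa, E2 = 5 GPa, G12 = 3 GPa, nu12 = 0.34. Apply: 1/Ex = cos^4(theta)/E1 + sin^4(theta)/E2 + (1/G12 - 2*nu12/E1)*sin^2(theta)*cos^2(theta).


cos^4(15) = 0.870513, sin^4(15) = 0.004487, sin^2(15)*cos^2(15) = 0.0625
1/G12 - 2*nu12/E1 = 1/3 - 2*0.34/152 = 0.32886 GPa^-1
1/Ex = 0.870513/152 + 0.004487/5 + 0.32886*0.0625 = 0.0271782 GPa^-1
Ex = 36.79 GPa

36.79 GPa


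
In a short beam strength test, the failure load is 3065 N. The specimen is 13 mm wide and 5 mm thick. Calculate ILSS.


ILSS = 3F/(4bh) = 3*3065/(4*13*5) = 35.37 MPa

35.37 MPa


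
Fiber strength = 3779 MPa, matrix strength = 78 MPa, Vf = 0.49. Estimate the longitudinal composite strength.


sigma_1 = sigma_f*Vf + sigma_m*(1-Vf) = 3779*0.49 + 78*0.51 = 1891.5 MPa

1891.5 MPa


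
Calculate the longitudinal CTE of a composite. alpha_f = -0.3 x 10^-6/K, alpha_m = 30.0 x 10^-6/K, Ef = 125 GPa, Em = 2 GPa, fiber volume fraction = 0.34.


E1 = Ef*Vf + Em*(1-Vf) = 43.82
alpha_1 = (alpha_f*Ef*Vf + alpha_m*Em*(1-Vf))/E1 = 0.61 x 10^-6/K

0.61 x 10^-6/K


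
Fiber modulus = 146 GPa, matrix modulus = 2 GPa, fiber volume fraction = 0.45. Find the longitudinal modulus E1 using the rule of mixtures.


E1 = Ef*Vf + Em*(1-Vf) = 146*0.45 + 2*0.55 = 66.8 GPa

66.8 GPa


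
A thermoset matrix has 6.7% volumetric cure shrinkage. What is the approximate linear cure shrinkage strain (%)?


Linear shrinkage ≈ vol_shrink/3 = 6.7/3 = 2.233%

2.233%


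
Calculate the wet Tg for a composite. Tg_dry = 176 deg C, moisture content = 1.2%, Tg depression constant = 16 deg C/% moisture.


Tg_wet = Tg_dry - k*moisture = 176 - 16*1.2 = 156.8 deg C

156.8 deg C


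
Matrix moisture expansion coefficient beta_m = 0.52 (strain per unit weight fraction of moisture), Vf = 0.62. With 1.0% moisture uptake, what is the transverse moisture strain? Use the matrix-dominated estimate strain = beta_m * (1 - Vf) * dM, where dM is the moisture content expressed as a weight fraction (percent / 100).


dM = 1.0/100 = 0.01
strain = beta_m * (1-Vf) * dM = 0.52 * 0.38 * 0.01 = 0.001976

0.001976


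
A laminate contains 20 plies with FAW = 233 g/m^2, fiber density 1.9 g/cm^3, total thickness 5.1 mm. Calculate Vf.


Vf = n * FAW / (rho_f * h * 1000) = 20 * 233 / (1.9 * 5.1 * 1000) = 0.4809

0.4809


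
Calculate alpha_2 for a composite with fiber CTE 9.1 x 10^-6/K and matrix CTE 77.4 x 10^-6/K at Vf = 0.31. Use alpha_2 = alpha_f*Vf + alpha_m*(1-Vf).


alpha_2 = alpha_f*Vf + alpha_m*(1-Vf) = 9.1*0.31 + 77.4*0.69 = 56.2 x 10^-6/K

56.2 x 10^-6/K


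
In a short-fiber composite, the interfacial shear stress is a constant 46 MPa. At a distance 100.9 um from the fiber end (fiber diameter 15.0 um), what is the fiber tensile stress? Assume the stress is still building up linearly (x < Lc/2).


Force balance: sigma_f * (pi*d^2/4) = tau * (pi*d) * x  ->  sigma_f = 4 * tau * x / d
sigma_f = 4 * 46 * 100.9 / 15.0 = 1237.7 MPa

1237.7 MPa


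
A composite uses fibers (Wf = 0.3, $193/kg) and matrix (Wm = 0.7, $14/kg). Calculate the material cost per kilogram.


Cost = cost_f*Wf + cost_m*Wm = 193*0.3 + 14*0.7 = $67.7/kg

$67.7/kg


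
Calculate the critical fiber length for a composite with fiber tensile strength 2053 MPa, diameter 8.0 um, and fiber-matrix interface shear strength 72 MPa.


Lc = sigma_f * d / (2 * tau_i) = 2053 * 8.0 / (2 * 72) = 114.1 um

114.1 um


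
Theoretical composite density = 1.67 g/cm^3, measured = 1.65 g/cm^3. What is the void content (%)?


Void% = (rho_theo - rho_actual)/rho_theo * 100 = (1.67 - 1.65)/1.67 * 100 = 1.2%

1.2%


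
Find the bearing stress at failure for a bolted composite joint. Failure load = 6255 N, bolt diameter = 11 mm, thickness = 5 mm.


sigma_br = F/(d*h) = 6255/(11*5) = 113.7 MPa

113.7 MPa


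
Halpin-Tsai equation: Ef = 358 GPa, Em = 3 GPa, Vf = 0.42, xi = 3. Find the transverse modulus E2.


eta = (Ef/Em - 1)/(Ef/Em + xi) = (119.3333 - 1)/(119.3333 + 3) = 0.9673
E2 = Em*(1+xi*eta*Vf)/(1-eta*Vf) = 11.21 GPa

11.21 GPa


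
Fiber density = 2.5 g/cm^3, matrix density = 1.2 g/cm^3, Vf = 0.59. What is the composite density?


rho_c = rho_f*Vf + rho_m*(1-Vf) = 2.5*0.59 + 1.2*0.41 = 1.967 g/cm^3

1.967 g/cm^3


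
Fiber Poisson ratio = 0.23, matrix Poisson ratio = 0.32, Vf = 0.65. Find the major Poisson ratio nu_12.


nu_12 = nu_f*Vf + nu_m*(1-Vf) = 0.23*0.65 + 0.32*0.35 = 0.2615

0.2615


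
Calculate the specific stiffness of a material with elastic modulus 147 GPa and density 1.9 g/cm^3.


Specific stiffness = E/rho = 147/1.9 = 77.4 GPa/(g/cm^3)

77.4 GPa/(g/cm^3)


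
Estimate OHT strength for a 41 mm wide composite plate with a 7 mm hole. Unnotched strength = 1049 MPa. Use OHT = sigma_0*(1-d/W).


OHT = sigma_0*(1-d/W) = 1049*(1-7/41) = 869.9 MPa

869.9 MPa


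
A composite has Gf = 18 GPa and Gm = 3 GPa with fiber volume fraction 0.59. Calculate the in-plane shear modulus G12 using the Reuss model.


1/G12 = Vf/Gf + (1-Vf)/Gm = 0.59/18 + 0.41/3
G12 = 5.9 GPa

5.9 GPa


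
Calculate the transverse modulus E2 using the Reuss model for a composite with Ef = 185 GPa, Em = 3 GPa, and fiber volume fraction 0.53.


1/E2 = Vf/Ef + (1-Vf)/Em = 0.53/185 + 0.47/3
E2 = 6.27 GPa

6.27 GPa


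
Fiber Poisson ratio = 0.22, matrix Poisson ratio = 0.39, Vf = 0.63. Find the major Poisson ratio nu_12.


nu_12 = nu_f*Vf + nu_m*(1-Vf) = 0.22*0.63 + 0.39*0.37 = 0.2829

0.2829


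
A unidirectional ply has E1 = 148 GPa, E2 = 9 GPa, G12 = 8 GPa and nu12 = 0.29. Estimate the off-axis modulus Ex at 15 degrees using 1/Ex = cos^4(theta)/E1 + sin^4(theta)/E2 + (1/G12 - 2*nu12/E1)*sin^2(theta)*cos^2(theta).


cos^4(15) = 0.870513, sin^4(15) = 0.004487, sin^2(15)*cos^2(15) = 0.0625
1/G12 - 2*nu12/E1 = 1/8 - 2*0.29/148 = 0.121081 GPa^-1
1/Ex = 0.870513/148 + 0.004487/9 + 0.121081*0.0625 = 0.013948 GPa^-1
Ex = 71.69 GPa

71.69 GPa


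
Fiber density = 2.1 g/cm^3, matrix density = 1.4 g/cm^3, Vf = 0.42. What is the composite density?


rho_c = rho_f*Vf + rho_m*(1-Vf) = 2.1*0.42 + 1.4*0.58 = 1.694 g/cm^3

1.694 g/cm^3


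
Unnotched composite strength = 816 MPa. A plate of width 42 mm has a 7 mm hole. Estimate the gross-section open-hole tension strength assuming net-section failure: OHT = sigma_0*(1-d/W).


OHT = sigma_0*(1-d/W) = 816*(1-7/42) = 680.0 MPa

680.0 MPa


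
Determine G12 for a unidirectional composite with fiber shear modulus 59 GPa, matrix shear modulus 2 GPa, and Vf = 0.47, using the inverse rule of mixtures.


1/G12 = Vf/Gf + (1-Vf)/Gm = 0.47/59 + 0.53/2
G12 = 3.66 GPa

3.66 GPa


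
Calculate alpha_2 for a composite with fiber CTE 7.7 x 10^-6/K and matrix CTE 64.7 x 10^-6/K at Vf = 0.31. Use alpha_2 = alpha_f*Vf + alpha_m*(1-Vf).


alpha_2 = alpha_f*Vf + alpha_m*(1-Vf) = 7.7*0.31 + 64.7*0.69 = 47.0 x 10^-6/K

47.0 x 10^-6/K


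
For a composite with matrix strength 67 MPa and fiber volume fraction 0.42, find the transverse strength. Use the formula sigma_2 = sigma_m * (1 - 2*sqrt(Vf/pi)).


factor = 1 - 2*sqrt(0.42/pi) = 0.2687
sigma_2 = 67 * 0.2687 = 18.0 MPa

18.0 MPa


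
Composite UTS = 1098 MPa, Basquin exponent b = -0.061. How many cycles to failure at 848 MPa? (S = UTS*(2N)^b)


N = 0.5 * (S/UTS)^(1/b) = 0.5 * (848/1098)^(1/-0.061) = 34.5478 cycles

34.5478 cycles


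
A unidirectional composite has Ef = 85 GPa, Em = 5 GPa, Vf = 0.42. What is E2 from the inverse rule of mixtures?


1/E2 = Vf/Ef + (1-Vf)/Em = 0.42/85 + 0.58/5
E2 = 8.27 GPa

8.27 GPa


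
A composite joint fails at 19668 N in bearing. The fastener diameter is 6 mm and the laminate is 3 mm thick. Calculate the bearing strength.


sigma_br = F/(d*h) = 19668/(6*3) = 1092.7 MPa

1092.7 MPa


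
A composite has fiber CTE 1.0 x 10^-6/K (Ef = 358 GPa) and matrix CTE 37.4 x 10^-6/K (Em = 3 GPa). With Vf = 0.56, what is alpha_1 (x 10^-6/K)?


E1 = Ef*Vf + Em*(1-Vf) = 201.8
alpha_1 = (alpha_f*Ef*Vf + alpha_m*Em*(1-Vf))/E1 = 1.24 x 10^-6/K

1.24 x 10^-6/K


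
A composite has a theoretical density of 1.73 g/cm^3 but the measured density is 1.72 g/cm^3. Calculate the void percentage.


Void% = (rho_theo - rho_actual)/rho_theo * 100 = (1.73 - 1.72)/1.73 * 100 = 0.58%

0.58%


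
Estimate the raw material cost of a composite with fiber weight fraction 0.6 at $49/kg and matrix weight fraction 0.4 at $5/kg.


Cost = cost_f*Wf + cost_m*Wm = 49*0.6 + 5*0.4 = $31.4/kg

$31.4/kg


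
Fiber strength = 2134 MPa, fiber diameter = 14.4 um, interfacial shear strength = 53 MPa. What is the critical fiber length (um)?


Lc = sigma_f * d / (2 * tau_i) = 2134 * 14.4 / (2 * 53) = 289.9 um

289.9 um


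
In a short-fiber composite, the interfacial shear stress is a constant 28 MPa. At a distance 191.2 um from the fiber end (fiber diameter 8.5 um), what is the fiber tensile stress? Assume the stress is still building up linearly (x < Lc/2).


Force balance: sigma_f * (pi*d^2/4) = tau * (pi*d) * x  ->  sigma_f = 4 * tau * x / d
sigma_f = 4 * 28 * 191.2 / 8.5 = 2519.3 MPa

2519.3 MPa


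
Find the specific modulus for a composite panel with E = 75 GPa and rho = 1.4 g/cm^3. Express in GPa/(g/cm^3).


Specific stiffness = E/rho = 75/1.4 = 53.6 GPa/(g/cm^3)

53.6 GPa/(g/cm^3)


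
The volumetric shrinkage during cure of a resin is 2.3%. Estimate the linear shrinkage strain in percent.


Linear shrinkage ≈ vol_shrink/3 = 2.3/3 = 0.767%

0.767%


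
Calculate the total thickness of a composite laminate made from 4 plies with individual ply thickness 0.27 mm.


h = n * t_ply = 4 * 0.27 = 1.08 mm

1.08 mm


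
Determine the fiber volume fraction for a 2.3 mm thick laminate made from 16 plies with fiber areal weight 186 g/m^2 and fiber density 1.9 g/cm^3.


Vf = n * FAW / (rho_f * h * 1000) = 16 * 186 / (1.9 * 2.3 * 1000) = 0.681

0.681


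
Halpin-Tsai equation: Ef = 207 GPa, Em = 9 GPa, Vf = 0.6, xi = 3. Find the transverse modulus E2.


eta = (Ef/Em - 1)/(Ef/Em + xi) = (23.0 - 1)/(23.0 + 3) = 0.8462
E2 = Em*(1+xi*eta*Vf)/(1-eta*Vf) = 46.13 GPa

46.13 GPa


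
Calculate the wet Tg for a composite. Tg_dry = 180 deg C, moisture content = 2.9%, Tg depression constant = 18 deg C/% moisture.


Tg_wet = Tg_dry - k*moisture = 180 - 18*2.9 = 127.8 deg C

127.8 deg C


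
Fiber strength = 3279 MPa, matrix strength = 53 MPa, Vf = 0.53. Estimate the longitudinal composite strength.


sigma_1 = sigma_f*Vf + sigma_m*(1-Vf) = 3279*0.53 + 53*0.47 = 1762.8 MPa

1762.8 MPa


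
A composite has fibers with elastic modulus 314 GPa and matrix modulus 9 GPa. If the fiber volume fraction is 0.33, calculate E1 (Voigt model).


E1 = Ef*Vf + Em*(1-Vf) = 314*0.33 + 9*0.67 = 109.65 GPa

109.65 GPa


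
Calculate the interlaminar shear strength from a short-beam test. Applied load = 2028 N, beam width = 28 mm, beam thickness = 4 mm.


ILSS = 3F/(4bh) = 3*2028/(4*28*4) = 13.58 MPa

13.58 MPa


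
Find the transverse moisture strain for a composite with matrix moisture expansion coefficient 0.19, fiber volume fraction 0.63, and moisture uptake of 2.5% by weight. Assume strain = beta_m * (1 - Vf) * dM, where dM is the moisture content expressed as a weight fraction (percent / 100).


dM = 2.5/100 = 0.025
strain = beta_m * (1-Vf) * dM = 0.19 * 0.37 * 0.025 = 0.0017575

0.0017575


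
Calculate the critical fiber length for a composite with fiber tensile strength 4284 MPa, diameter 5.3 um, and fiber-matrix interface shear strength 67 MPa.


Lc = sigma_f * d / (2 * tau_i) = 4284 * 5.3 / (2 * 67) = 169.4 um

169.4 um


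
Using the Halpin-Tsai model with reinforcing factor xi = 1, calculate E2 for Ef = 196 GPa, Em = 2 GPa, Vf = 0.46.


eta = (Ef/Em - 1)/(Ef/Em + xi) = (98.0 - 1)/(98.0 + 1) = 0.9798
E2 = Em*(1+xi*eta*Vf)/(1-eta*Vf) = 5.28 GPa

5.28 GPa


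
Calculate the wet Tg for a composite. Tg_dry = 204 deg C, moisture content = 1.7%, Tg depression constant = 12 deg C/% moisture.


Tg_wet = Tg_dry - k*moisture = 204 - 12*1.7 = 183.6 deg C

183.6 deg C


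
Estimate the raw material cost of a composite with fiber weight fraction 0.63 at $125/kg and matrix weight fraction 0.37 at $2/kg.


Cost = cost_f*Wf + cost_m*Wm = 125*0.63 + 2*0.37 = $79.49/kg

$79.49/kg


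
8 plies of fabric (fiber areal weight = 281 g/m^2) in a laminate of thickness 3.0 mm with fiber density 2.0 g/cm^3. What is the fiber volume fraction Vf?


Vf = n * FAW / (rho_f * h * 1000) = 8 * 281 / (2.0 * 3.0 * 1000) = 0.3747

0.3747


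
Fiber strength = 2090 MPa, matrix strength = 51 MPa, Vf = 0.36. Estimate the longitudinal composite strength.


sigma_1 = sigma_f*Vf + sigma_m*(1-Vf) = 2090*0.36 + 51*0.64 = 785.0 MPa

785.0 MPa


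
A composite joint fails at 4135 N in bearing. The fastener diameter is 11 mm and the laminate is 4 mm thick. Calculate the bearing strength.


sigma_br = F/(d*h) = 4135/(11*4) = 94.0 MPa

94.0 MPa


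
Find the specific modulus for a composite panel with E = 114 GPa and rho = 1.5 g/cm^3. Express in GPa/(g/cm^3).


Specific stiffness = E/rho = 114/1.5 = 76.0 GPa/(g/cm^3)

76.0 GPa/(g/cm^3)


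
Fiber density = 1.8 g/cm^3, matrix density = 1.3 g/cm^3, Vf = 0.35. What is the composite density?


rho_c = rho_f*Vf + rho_m*(1-Vf) = 1.8*0.35 + 1.3*0.65 = 1.475 g/cm^3

1.475 g/cm^3


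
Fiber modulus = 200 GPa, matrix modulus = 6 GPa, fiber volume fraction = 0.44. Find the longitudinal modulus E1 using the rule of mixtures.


E1 = Ef*Vf + Em*(1-Vf) = 200*0.44 + 6*0.56 = 91.36 GPa

91.36 GPa


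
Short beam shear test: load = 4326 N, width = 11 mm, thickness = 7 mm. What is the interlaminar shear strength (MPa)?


ILSS = 3F/(4bh) = 3*4326/(4*11*7) = 42.14 MPa

42.14 MPa


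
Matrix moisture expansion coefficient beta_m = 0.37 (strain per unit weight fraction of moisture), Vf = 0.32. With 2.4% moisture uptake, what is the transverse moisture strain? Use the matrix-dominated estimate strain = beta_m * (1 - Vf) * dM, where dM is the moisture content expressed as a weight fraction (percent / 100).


dM = 2.4/100 = 0.024
strain = beta_m * (1-Vf) * dM = 0.37 * 0.68 * 0.024 = 0.0060384

0.0060384


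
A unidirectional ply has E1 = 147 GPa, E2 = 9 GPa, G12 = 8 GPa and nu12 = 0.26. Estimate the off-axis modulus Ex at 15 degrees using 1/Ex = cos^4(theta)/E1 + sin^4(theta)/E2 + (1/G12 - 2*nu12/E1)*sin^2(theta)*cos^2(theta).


cos^4(15) = 0.870513, sin^4(15) = 0.004487, sin^2(15)*cos^2(15) = 0.0625
1/G12 - 2*nu12/E1 = 1/8 - 2*0.26/147 = 0.121463 GPa^-1
1/Ex = 0.870513/147 + 0.004487/9 + 0.121463*0.0625 = 0.0140119 GPa^-1
Ex = 71.37 GPa

71.37 GPa


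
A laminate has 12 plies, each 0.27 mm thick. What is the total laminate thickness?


h = n * t_ply = 12 * 0.27 = 3.24 mm

3.24 mm


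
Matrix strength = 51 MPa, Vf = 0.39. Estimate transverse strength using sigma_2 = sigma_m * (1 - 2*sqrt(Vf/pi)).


factor = 1 - 2*sqrt(0.39/pi) = 0.2953
sigma_2 = 51 * 0.2953 = 15.06 MPa

15.06 MPa


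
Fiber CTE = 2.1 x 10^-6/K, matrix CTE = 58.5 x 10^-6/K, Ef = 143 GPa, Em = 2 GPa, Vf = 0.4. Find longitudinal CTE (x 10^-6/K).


E1 = Ef*Vf + Em*(1-Vf) = 58.4
alpha_1 = (alpha_f*Ef*Vf + alpha_m*Em*(1-Vf))/E1 = 3.26 x 10^-6/K

3.26 x 10^-6/K


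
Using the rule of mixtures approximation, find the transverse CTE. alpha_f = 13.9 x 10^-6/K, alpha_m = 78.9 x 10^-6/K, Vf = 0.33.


alpha_2 = alpha_f*Vf + alpha_m*(1-Vf) = 13.9*0.33 + 78.9*0.67 = 57.5 x 10^-6/K

57.5 x 10^-6/K


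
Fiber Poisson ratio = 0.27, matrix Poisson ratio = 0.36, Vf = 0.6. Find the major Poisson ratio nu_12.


nu_12 = nu_f*Vf + nu_m*(1-Vf) = 0.27*0.6 + 0.36*0.4 = 0.306

0.306


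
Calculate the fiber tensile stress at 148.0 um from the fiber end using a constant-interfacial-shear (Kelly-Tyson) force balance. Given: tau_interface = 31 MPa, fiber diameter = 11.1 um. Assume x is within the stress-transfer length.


Force balance: sigma_f * (pi*d^2/4) = tau * (pi*d) * x  ->  sigma_f = 4 * tau * x / d
sigma_f = 4 * 31 * 148.0 / 11.1 = 1653.3 MPa

1653.3 MPa


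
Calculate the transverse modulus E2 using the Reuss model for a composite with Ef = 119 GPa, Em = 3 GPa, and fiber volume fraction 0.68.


1/E2 = Vf/Ef + (1-Vf)/Em = 0.68/119 + 0.32/3
E2 = 8.9 GPa

8.9 GPa


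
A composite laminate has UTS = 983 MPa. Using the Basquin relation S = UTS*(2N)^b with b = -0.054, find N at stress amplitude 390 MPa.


N = 0.5 * (S/UTS)^(1/b) = 0.5 * (390/983)^(1/-0.054) = 1.3613e+07 cycles

1.3613e+07 cycles


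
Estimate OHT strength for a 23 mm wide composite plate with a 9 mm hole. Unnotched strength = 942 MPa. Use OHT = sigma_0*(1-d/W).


OHT = sigma_0*(1-d/W) = 942*(1-9/23) = 573.4 MPa

573.4 MPa


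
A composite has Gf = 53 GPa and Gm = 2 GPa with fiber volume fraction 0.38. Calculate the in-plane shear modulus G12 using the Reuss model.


1/G12 = Vf/Gf + (1-Vf)/Gm = 0.38/53 + 0.62/2
G12 = 3.15 GPa

3.15 GPa


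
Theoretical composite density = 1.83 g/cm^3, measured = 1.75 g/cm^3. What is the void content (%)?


Void% = (rho_theo - rho_actual)/rho_theo * 100 = (1.83 - 1.75)/1.83 * 100 = 4.37%

4.37%


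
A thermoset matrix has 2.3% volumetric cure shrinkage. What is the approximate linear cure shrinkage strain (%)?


Linear shrinkage ≈ vol_shrink/3 = 2.3/3 = 0.767%

0.767%


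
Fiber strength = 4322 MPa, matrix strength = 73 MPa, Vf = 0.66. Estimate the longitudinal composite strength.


sigma_1 = sigma_f*Vf + sigma_m*(1-Vf) = 4322*0.66 + 73*0.34 = 2877.3 MPa

2877.3 MPa


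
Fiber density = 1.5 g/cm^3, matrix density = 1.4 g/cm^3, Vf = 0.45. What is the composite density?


rho_c = rho_f*Vf + rho_m*(1-Vf) = 1.5*0.45 + 1.4*0.55 = 1.445 g/cm^3

1.445 g/cm^3


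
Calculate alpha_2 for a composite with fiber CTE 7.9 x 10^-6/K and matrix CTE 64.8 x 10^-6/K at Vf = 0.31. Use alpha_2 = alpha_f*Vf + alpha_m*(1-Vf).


alpha_2 = alpha_f*Vf + alpha_m*(1-Vf) = 7.9*0.31 + 64.8*0.69 = 47.2 x 10^-6/K

47.2 x 10^-6/K


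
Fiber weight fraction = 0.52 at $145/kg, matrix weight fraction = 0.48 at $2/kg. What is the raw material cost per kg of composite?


Cost = cost_f*Wf + cost_m*Wm = 145*0.52 + 2*0.48 = $76.36/kg

$76.36/kg


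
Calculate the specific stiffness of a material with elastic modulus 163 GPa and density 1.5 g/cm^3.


Specific stiffness = E/rho = 163/1.5 = 108.7 GPa/(g/cm^3)

108.7 GPa/(g/cm^3)


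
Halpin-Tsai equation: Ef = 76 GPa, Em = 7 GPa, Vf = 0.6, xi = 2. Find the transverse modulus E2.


eta = (Ef/Em - 1)/(Ef/Em + xi) = (10.8571 - 1)/(10.8571 + 2) = 0.7667
E2 = Em*(1+xi*eta*Vf)/(1-eta*Vf) = 24.89 GPa

24.89 GPa


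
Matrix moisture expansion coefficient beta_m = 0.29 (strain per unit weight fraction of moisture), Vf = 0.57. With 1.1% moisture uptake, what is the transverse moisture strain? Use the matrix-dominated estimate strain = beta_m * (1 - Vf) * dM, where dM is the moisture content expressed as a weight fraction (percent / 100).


dM = 1.1/100 = 0.011
strain = beta_m * (1-Vf) * dM = 0.29 * 0.43 * 0.011 = 0.0013717

0.0013717


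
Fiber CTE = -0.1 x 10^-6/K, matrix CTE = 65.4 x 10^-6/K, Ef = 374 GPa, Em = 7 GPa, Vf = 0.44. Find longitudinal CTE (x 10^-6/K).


E1 = Ef*Vf + Em*(1-Vf) = 168.48
alpha_1 = (alpha_f*Ef*Vf + alpha_m*Em*(1-Vf))/E1 = 1.42 x 10^-6/K

1.42 x 10^-6/K


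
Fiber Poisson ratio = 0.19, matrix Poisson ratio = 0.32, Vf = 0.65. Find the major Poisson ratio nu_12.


nu_12 = nu_f*Vf + nu_m*(1-Vf) = 0.19*0.65 + 0.32*0.35 = 0.2355

0.2355


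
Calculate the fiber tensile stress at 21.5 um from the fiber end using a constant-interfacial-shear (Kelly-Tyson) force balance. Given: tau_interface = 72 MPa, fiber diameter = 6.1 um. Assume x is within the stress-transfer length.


Force balance: sigma_f * (pi*d^2/4) = tau * (pi*d) * x  ->  sigma_f = 4 * tau * x / d
sigma_f = 4 * 72 * 21.5 / 6.1 = 1015.1 MPa

1015.1 MPa


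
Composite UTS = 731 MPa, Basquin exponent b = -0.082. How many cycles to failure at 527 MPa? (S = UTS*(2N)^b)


N = 0.5 * (S/UTS)^(1/b) = 0.5 * (527/731)^(1/-0.082) = 27.0383 cycles

27.0383 cycles


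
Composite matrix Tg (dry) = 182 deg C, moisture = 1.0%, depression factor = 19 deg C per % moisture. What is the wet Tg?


Tg_wet = Tg_dry - k*moisture = 182 - 19*1.0 = 163.0 deg C

163.0 deg C


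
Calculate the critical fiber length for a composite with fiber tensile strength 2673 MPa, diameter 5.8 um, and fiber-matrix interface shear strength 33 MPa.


Lc = sigma_f * d / (2 * tau_i) = 2673 * 5.8 / (2 * 33) = 234.9 um

234.9 um


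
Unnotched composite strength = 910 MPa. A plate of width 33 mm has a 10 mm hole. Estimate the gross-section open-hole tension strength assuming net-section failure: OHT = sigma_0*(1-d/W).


OHT = sigma_0*(1-d/W) = 910*(1-10/33) = 634.2 MPa

634.2 MPa


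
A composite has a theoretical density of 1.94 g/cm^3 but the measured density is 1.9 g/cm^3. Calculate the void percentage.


Void% = (rho_theo - rho_actual)/rho_theo * 100 = (1.94 - 1.9)/1.94 * 100 = 2.06%

2.06%


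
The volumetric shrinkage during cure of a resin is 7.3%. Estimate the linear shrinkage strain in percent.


Linear shrinkage ≈ vol_shrink/3 = 7.3/3 = 2.433%

2.433%


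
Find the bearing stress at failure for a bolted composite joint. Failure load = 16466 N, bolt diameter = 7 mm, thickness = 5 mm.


sigma_br = F/(d*h) = 16466/(7*5) = 470.5 MPa

470.5 MPa


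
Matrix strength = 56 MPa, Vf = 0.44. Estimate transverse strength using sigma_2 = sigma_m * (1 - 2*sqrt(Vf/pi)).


factor = 1 - 2*sqrt(0.44/pi) = 0.2515
sigma_2 = 56 * 0.2515 = 14.09 MPa

14.09 MPa


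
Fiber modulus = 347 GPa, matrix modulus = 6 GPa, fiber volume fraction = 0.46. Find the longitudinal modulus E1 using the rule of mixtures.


E1 = Ef*Vf + Em*(1-Vf) = 347*0.46 + 6*0.54 = 162.86 GPa

162.86 GPa


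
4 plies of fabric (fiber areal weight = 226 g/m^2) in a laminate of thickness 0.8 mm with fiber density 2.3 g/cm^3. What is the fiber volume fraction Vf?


Vf = n * FAW / (rho_f * h * 1000) = 4 * 226 / (2.3 * 0.8 * 1000) = 0.4913

0.4913


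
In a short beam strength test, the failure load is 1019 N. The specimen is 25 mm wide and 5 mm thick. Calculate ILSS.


ILSS = 3F/(4bh) = 3*1019/(4*25*5) = 6.11 MPa

6.11 MPa


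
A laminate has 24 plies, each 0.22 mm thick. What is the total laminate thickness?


h = n * t_ply = 24 * 0.22 = 5.28 mm

5.28 mm


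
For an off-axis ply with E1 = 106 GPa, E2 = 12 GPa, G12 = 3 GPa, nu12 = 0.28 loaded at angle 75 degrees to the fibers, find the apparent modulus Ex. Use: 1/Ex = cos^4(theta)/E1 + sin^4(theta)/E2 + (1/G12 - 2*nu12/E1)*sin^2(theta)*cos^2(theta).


cos^4(75) = 0.004487, sin^4(75) = 0.870513, sin^2(75)*cos^2(75) = 0.0625
1/G12 - 2*nu12/E1 = 1/3 - 2*0.28/106 = 0.32805 GPa^-1
1/Ex = 0.004487/106 + 0.870513/12 + 0.32805*0.0625 = 0.0930882 GPa^-1
Ex = 10.74 GPa

10.74 GPa


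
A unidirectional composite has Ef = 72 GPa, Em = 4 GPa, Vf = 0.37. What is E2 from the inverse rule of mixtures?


1/E2 = Vf/Ef + (1-Vf)/Em = 0.37/72 + 0.63/4
E2 = 6.15 GPa

6.15 GPa


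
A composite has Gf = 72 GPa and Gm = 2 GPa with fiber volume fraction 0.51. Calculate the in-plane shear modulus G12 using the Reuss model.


1/G12 = Vf/Gf + (1-Vf)/Gm = 0.51/72 + 0.49/2
G12 = 3.97 GPa

3.97 GPa


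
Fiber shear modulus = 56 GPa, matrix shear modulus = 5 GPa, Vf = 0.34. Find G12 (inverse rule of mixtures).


1/G12 = Vf/Gf + (1-Vf)/Gm = 0.34/56 + 0.66/5
G12 = 7.24 GPa

7.24 GPa


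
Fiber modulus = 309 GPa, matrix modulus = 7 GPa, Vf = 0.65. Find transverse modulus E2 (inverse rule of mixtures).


1/E2 = Vf/Ef + (1-Vf)/Em = 0.65/309 + 0.35/7
E2 = 19.19 GPa

19.19 GPa


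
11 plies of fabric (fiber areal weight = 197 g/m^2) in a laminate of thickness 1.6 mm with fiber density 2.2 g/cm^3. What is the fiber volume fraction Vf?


Vf = n * FAW / (rho_f * h * 1000) = 11 * 197 / (2.2 * 1.6 * 1000) = 0.6156

0.6156


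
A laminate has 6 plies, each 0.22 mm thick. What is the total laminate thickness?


h = n * t_ply = 6 * 0.22 = 1.32 mm

1.32 mm


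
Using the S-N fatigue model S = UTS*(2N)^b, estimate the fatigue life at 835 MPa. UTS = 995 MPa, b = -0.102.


N = 0.5 * (S/UTS)^(1/b) = 0.5 * (835/995)^(1/-0.102) = 2.7887 cycles

2.7887 cycles


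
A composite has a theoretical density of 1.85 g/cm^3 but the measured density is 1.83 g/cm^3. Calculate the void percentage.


Void% = (rho_theo - rho_actual)/rho_theo * 100 = (1.85 - 1.83)/1.85 * 100 = 1.08%

1.08%


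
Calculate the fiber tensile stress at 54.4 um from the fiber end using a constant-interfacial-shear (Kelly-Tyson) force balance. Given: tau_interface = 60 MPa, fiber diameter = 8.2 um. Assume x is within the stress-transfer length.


Force balance: sigma_f * (pi*d^2/4) = tau * (pi*d) * x  ->  sigma_f = 4 * tau * x / d
sigma_f = 4 * 60 * 54.4 / 8.2 = 1592.2 MPa

1592.2 MPa


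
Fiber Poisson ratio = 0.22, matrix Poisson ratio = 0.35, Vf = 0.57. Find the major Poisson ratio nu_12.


nu_12 = nu_f*Vf + nu_m*(1-Vf) = 0.22*0.57 + 0.35*0.43 = 0.2759

0.2759


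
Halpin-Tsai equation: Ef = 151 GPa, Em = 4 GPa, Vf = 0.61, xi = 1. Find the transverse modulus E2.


eta = (Ef/Em - 1)/(Ef/Em + xi) = (37.75 - 1)/(37.75 + 1) = 0.9484
E2 = Em*(1+xi*eta*Vf)/(1-eta*Vf) = 14.98 GPa

14.98 GPa


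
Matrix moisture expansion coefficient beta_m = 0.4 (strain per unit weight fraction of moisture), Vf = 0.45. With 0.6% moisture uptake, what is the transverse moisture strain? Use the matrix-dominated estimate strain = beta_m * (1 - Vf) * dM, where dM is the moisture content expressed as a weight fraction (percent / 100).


dM = 0.6/100 = 0.006
strain = beta_m * (1-Vf) * dM = 0.4 * 0.55 * 0.006 = 0.00132

0.00132


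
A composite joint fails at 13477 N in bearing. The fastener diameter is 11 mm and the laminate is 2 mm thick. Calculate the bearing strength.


sigma_br = F/(d*h) = 13477/(11*2) = 612.6 MPa

612.6 MPa


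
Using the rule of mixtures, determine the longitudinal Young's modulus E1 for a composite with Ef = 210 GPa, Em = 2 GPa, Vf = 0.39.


E1 = Ef*Vf + Em*(1-Vf) = 210*0.39 + 2*0.61 = 83.12 GPa

83.12 GPa


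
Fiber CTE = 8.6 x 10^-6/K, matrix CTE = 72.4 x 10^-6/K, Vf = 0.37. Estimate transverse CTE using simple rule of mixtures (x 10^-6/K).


alpha_2 = alpha_f*Vf + alpha_m*(1-Vf) = 8.6*0.37 + 72.4*0.63 = 48.8 x 10^-6/K

48.8 x 10^-6/K


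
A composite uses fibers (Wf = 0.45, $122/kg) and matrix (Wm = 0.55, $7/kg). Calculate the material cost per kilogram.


Cost = cost_f*Wf + cost_m*Wm = 122*0.45 + 7*0.55 = $58.75/kg

$58.75/kg


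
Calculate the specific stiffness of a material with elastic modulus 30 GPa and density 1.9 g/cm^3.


Specific stiffness = E/rho = 30/1.9 = 15.8 GPa/(g/cm^3)

15.8 GPa/(g/cm^3)


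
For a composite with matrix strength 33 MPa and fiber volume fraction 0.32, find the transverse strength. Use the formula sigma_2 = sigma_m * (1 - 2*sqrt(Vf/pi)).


factor = 1 - 2*sqrt(0.32/pi) = 0.3617
sigma_2 = 33 * 0.3617 = 11.94 MPa

11.94 MPa


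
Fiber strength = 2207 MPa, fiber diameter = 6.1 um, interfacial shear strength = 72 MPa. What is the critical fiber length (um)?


Lc = sigma_f * d / (2 * tau_i) = 2207 * 6.1 / (2 * 72) = 93.5 um

93.5 um


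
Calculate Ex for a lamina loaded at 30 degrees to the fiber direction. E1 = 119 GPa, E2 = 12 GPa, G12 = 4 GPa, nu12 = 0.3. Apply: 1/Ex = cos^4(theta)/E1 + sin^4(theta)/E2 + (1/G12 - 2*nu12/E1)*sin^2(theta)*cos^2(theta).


cos^4(30) = 0.5625, sin^4(30) = 0.0625, sin^2(30)*cos^2(30) = 0.1875
1/G12 - 2*nu12/E1 = 1/4 - 2*0.3/119 = 0.244958 GPa^-1
1/Ex = 0.5625/119 + 0.0625/12 + 0.244958*0.1875 = 0.0558648 GPa^-1
Ex = 17.9 GPa

17.9 GPa


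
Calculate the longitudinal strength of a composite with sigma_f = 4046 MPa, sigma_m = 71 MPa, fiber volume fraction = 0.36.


sigma_1 = sigma_f*Vf + sigma_m*(1-Vf) = 4046*0.36 + 71*0.64 = 1502.0 MPa

1502.0 MPa


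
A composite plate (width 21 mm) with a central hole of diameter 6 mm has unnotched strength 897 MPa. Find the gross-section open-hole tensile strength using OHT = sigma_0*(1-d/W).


OHT = sigma_0*(1-d/W) = 897*(1-6/21) = 640.7 MPa

640.7 MPa


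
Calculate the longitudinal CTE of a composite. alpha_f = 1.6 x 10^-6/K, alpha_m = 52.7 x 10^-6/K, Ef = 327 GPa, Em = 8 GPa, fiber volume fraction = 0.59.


E1 = Ef*Vf + Em*(1-Vf) = 196.21
alpha_1 = (alpha_f*Ef*Vf + alpha_m*Em*(1-Vf))/E1 = 2.45 x 10^-6/K

2.45 x 10^-6/K


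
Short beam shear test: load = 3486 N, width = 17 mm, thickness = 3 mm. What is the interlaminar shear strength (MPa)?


ILSS = 3F/(4bh) = 3*3486/(4*17*3) = 51.26 MPa

51.26 MPa


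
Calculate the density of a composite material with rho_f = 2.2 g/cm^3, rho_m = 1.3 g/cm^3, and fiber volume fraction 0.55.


rho_c = rho_f*Vf + rho_m*(1-Vf) = 2.2*0.55 + 1.3*0.45 = 1.795 g/cm^3

1.795 g/cm^3


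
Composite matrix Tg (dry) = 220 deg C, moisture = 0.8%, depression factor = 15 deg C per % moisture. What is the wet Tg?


Tg_wet = Tg_dry - k*moisture = 220 - 15*0.8 = 208.0 deg C

208.0 deg C


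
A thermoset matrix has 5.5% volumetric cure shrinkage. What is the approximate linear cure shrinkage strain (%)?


Linear shrinkage ≈ vol_shrink/3 = 5.5/3 = 1.833%

1.833%


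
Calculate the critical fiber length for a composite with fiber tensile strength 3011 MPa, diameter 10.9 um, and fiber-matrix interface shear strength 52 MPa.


Lc = sigma_f * d / (2 * tau_i) = 3011 * 10.9 / (2 * 52) = 315.6 um

315.6 um


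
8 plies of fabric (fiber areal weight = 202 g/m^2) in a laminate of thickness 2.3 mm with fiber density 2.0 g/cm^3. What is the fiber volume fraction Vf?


Vf = n * FAW / (rho_f * h * 1000) = 8 * 202 / (2.0 * 2.3 * 1000) = 0.3513

0.3513


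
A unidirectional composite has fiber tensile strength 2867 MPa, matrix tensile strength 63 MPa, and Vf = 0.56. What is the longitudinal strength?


sigma_1 = sigma_f*Vf + sigma_m*(1-Vf) = 2867*0.56 + 63*0.44 = 1633.2 MPa

1633.2 MPa


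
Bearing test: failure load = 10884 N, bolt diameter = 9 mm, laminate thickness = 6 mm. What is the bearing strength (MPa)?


sigma_br = F/(d*h) = 10884/(9*6) = 201.6 MPa

201.6 MPa


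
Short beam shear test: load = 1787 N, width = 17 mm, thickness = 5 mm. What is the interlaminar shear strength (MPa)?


ILSS = 3F/(4bh) = 3*1787/(4*17*5) = 15.77 MPa

15.77 MPa


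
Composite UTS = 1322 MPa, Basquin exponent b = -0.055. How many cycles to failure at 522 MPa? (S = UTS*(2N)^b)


N = 0.5 * (S/UTS)^(1/b) = 0.5 * (522/1322)^(1/-0.055) = 1.0875e+07 cycles

1.0875e+07 cycles


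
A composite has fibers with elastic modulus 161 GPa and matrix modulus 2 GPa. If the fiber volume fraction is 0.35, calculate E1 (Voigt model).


E1 = Ef*Vf + Em*(1-Vf) = 161*0.35 + 2*0.65 = 57.65 GPa

57.65 GPa


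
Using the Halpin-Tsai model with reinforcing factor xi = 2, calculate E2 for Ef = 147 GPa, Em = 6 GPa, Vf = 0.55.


eta = (Ef/Em - 1)/(Ef/Em + xi) = (24.5 - 1)/(24.5 + 2) = 0.8868
E2 = Em*(1+xi*eta*Vf)/(1-eta*Vf) = 23.14 GPa

23.14 GPa


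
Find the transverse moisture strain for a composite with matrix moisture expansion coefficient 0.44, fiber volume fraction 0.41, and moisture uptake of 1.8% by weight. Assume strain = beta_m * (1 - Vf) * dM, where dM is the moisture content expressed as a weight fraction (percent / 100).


dM = 1.8/100 = 0.018
strain = beta_m * (1-Vf) * dM = 0.44 * 0.59 * 0.018 = 0.0046728

0.0046728


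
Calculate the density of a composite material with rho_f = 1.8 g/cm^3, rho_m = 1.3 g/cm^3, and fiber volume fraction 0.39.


rho_c = rho_f*Vf + rho_m*(1-Vf) = 1.8*0.39 + 1.3*0.61 = 1.495 g/cm^3

1.495 g/cm^3


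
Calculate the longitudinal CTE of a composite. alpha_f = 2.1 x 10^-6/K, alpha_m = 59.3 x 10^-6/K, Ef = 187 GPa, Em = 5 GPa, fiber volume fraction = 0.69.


E1 = Ef*Vf + Em*(1-Vf) = 130.58
alpha_1 = (alpha_f*Ef*Vf + alpha_m*Em*(1-Vf))/E1 = 2.78 x 10^-6/K

2.78 x 10^-6/K


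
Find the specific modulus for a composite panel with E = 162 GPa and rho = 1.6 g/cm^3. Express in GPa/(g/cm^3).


Specific stiffness = E/rho = 162/1.6 = 101.3 GPa/(g/cm^3)

101.3 GPa/(g/cm^3)


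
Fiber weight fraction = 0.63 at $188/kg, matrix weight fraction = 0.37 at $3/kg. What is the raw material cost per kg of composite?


Cost = cost_f*Wf + cost_m*Wm = 188*0.63 + 3*0.37 = $119.55/kg

$119.55/kg


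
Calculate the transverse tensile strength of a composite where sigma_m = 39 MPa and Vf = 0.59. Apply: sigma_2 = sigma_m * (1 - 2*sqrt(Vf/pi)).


factor = 1 - 2*sqrt(0.59/pi) = 0.1333
sigma_2 = 39 * 0.1333 = 5.2 MPa

5.2 MPa


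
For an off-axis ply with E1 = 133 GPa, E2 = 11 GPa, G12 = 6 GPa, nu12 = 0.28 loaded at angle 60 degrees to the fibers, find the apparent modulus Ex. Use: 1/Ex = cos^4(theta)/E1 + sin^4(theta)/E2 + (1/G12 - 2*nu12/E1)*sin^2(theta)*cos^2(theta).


cos^4(60) = 0.0625, sin^4(60) = 0.5625, sin^2(60)*cos^2(60) = 0.1875
1/G12 - 2*nu12/E1 = 1/6 - 2*0.28/133 = 0.162456 GPa^-1
1/Ex = 0.0625/133 + 0.5625/11 + 0.162456*0.1875 = 0.0820668 GPa^-1
Ex = 12.19 GPa

12.19 GPa


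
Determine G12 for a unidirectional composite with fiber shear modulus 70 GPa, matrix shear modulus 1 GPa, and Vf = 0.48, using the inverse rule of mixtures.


1/G12 = Vf/Gf + (1-Vf)/Gm = 0.48/70 + 0.52/1
G12 = 1.9 GPa

1.9 GPa


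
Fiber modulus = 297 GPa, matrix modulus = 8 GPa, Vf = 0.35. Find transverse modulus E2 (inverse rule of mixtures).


1/E2 = Vf/Ef + (1-Vf)/Em = 0.35/297 + 0.65/8
E2 = 12.13 GPa

12.13 GPa


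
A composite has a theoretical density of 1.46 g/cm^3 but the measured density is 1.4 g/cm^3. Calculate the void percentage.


Void% = (rho_theo - rho_actual)/rho_theo * 100 = (1.46 - 1.4)/1.46 * 100 = 4.11%

4.11%


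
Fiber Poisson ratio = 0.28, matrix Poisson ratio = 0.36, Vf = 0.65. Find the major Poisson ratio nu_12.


nu_12 = nu_f*Vf + nu_m*(1-Vf) = 0.28*0.65 + 0.36*0.35 = 0.308

0.308


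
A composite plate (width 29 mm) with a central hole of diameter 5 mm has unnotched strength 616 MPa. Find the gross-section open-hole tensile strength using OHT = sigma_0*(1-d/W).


OHT = sigma_0*(1-d/W) = 616*(1-5/29) = 509.8 MPa

509.8 MPa


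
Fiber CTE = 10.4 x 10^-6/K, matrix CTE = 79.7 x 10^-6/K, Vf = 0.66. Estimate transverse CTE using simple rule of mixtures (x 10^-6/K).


alpha_2 = alpha_f*Vf + alpha_m*(1-Vf) = 10.4*0.66 + 79.7*0.34 = 34.0 x 10^-6/K

34.0 x 10^-6/K


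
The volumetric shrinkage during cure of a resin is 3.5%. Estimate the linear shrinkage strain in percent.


Linear shrinkage ≈ vol_shrink/3 = 3.5/3 = 1.167%

1.167%


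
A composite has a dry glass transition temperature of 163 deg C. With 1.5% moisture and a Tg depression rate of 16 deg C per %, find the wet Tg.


Tg_wet = Tg_dry - k*moisture = 163 - 16*1.5 = 139.0 deg C

139.0 deg C


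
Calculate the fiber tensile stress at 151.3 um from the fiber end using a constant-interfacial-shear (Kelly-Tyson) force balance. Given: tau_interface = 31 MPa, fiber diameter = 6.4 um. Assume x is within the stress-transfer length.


Force balance: sigma_f * (pi*d^2/4) = tau * (pi*d) * x  ->  sigma_f = 4 * tau * x / d
sigma_f = 4 * 31 * 151.3 / 6.4 = 2931.4 MPa

2931.4 MPa


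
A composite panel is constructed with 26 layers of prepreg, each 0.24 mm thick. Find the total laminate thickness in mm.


h = n * t_ply = 26 * 0.24 = 6.24 mm

6.24 mm


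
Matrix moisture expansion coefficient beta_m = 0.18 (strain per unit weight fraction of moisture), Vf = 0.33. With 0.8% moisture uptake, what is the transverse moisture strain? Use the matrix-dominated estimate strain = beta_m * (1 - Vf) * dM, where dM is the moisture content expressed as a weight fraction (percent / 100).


dM = 0.8/100 = 0.008
strain = beta_m * (1-Vf) * dM = 0.18 * 0.67 * 0.008 = 0.0009648

0.0009648


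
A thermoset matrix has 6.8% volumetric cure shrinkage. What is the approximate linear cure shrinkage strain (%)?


Linear shrinkage ≈ vol_shrink/3 = 6.8/3 = 2.267%

2.267%


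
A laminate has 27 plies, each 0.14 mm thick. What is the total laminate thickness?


h = n * t_ply = 27 * 0.14 = 3.78 mm

3.78 mm


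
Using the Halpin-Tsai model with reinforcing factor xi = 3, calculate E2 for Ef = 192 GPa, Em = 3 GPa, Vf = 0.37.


eta = (Ef/Em - 1)/(Ef/Em + xi) = (64.0 - 1)/(64.0 + 3) = 0.9403
E2 = Em*(1+xi*eta*Vf)/(1-eta*Vf) = 9.4 GPa

9.4 GPa


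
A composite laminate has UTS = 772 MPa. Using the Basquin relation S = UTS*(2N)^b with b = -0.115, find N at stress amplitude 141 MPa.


N = 0.5 * (S/UTS)^(1/b) = 0.5 * (141/772)^(1/-0.115) = 1.3177e+06 cycles

1.3177e+06 cycles


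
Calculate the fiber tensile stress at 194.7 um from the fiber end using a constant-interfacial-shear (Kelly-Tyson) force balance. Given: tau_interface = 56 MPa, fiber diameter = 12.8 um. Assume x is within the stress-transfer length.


Force balance: sigma_f * (pi*d^2/4) = tau * (pi*d) * x  ->  sigma_f = 4 * tau * x / d
sigma_f = 4 * 56 * 194.7 / 12.8 = 3407.3 MPa

3407.3 MPa


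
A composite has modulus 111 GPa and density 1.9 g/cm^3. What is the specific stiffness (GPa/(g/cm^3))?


Specific stiffness = E/rho = 111/1.9 = 58.4 GPa/(g/cm^3)

58.4 GPa/(g/cm^3)
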